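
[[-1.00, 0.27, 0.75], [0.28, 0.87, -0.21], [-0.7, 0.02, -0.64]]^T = [[-1.00, 0.28, -0.70], [0.27, 0.87, 0.02], [0.75, -0.21, -0.64]]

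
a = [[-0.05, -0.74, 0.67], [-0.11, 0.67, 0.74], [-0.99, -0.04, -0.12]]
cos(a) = [[1.31, 0.22, 0.36],[0.41, 0.79, -0.15],[-0.12, -0.37, 1.36]]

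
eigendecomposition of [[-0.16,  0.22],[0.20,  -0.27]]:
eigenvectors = [[0.81,-0.63],[0.59,0.78]]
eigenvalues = [0.0, -0.43]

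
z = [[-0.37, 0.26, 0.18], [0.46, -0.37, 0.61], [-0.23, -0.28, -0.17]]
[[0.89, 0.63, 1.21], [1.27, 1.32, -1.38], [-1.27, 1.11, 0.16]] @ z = [[-0.32, -0.34, 0.34], [0.45, 0.23, 1.27], [0.94, -0.79, 0.42]]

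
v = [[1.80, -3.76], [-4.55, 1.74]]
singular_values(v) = [5.97, 2.34]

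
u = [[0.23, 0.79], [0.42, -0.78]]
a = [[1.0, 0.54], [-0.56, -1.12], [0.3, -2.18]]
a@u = [[0.46, 0.37],[-0.6, 0.43],[-0.85, 1.94]]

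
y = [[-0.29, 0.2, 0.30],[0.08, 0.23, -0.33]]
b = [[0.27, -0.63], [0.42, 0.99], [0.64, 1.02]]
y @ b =[[0.20, 0.69], [-0.09, -0.16]]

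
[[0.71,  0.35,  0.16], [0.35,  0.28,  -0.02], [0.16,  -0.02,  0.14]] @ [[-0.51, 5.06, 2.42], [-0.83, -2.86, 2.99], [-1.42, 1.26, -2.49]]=[[-0.88, 2.79, 2.37], [-0.38, 0.94, 1.73], [-0.26, 1.04, -0.02]]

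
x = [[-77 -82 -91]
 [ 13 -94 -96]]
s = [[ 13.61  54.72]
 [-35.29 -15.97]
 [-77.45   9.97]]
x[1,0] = 13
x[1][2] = -96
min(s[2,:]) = -77.45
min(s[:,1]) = -15.97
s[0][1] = 54.72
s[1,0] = -35.29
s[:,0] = [13.61, -35.29, -77.45]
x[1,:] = [13, -94, -96]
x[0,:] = [-77, -82, -91]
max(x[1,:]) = 13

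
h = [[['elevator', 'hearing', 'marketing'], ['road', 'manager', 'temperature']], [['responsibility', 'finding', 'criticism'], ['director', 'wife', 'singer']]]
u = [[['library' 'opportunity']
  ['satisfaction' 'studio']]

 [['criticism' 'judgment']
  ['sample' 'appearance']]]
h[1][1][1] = 'wife'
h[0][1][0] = 'road'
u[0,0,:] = ['library', 'opportunity']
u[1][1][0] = 'sample'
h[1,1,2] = 'singer'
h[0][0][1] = 'hearing'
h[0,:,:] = [['elevator', 'hearing', 'marketing'], ['road', 'manager', 'temperature']]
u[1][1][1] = 'appearance'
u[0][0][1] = 'opportunity'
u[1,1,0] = 'sample'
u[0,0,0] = 'library'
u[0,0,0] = 'library'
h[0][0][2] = 'marketing'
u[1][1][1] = 'appearance'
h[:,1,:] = [['road', 'manager', 'temperature'], ['director', 'wife', 'singer']]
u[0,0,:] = ['library', 'opportunity']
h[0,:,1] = ['hearing', 'manager']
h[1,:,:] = [['responsibility', 'finding', 'criticism'], ['director', 'wife', 'singer']]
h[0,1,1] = 'manager'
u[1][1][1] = 'appearance'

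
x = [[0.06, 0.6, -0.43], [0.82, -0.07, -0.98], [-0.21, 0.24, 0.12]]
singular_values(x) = [1.35, 0.69, 0.0]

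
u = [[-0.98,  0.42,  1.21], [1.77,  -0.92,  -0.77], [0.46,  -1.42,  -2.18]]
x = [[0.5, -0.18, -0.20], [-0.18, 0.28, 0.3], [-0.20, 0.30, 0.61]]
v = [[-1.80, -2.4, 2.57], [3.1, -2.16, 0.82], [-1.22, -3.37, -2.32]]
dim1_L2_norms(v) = [3.95, 3.87, 4.27]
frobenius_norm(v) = 6.98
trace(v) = -6.28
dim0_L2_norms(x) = [0.57, 0.45, 0.71]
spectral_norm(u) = 3.49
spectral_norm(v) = 4.71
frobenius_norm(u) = 3.76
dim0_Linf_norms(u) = [1.77, 1.42, 2.18]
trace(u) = -4.08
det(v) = -62.48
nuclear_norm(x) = 1.39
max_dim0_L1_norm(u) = 4.16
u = v @ x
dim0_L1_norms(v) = [6.12, 7.93, 5.71]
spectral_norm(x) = 0.94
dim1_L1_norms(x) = [0.88, 0.76, 1.11]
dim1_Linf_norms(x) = [0.5, 0.3, 0.61]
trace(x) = 1.39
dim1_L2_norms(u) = [1.61, 2.14, 2.64]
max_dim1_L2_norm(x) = 0.71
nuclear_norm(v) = 12.00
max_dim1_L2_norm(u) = 2.64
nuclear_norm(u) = 5.25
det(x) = 0.03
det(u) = -1.95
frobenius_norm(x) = 1.01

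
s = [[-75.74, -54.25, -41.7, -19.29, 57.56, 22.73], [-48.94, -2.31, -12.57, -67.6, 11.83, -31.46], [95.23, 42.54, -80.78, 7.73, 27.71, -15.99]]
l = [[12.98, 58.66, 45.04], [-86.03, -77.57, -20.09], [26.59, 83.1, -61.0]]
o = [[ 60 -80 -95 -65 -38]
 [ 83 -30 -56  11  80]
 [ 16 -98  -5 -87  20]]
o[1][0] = 83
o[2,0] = 16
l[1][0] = -86.03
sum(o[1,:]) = 88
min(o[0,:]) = -95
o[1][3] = 11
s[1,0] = -48.94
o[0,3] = -65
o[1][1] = -30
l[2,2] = -61.0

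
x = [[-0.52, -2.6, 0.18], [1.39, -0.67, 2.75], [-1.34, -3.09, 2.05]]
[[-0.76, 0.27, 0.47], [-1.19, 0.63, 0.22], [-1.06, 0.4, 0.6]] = x@[[-0.3,0.17,0.01], [0.34,-0.13,-0.18], [-0.20,0.11,0.03]]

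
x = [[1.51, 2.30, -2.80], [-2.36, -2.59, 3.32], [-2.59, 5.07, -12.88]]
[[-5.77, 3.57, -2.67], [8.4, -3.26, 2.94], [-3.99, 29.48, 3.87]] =x@[[-2.62, -1.61, -0.22], [0.44, 0.42, -2.55], [1.01, -1.8, -1.26]]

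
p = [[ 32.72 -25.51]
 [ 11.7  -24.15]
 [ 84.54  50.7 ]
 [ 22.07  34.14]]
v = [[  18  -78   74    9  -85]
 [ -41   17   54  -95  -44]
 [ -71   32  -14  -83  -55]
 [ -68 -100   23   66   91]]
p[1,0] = 11.7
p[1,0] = 11.7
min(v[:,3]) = -95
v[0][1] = -78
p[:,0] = [32.72, 11.7, 84.54, 22.07]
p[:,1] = [-25.51, -24.15, 50.7, 34.14]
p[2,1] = 50.7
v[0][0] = 18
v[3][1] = -100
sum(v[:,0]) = -162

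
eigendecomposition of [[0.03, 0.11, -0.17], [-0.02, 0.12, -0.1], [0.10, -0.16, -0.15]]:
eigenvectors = [[0.54+0.00j, (-0.88+0j), (-0.88-0j)],[0.33+0.00j, -0.45-0.11j, -0.45+0.11j],[(0.78+0j), -0.06+0.08j, -0.06-0.08j]]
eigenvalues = [(-0.15+0j), (0.07+0.03j), (0.07-0.03j)]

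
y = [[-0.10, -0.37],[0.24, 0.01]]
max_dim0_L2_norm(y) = 0.37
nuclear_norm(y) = 0.62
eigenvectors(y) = [[0.78+0.00j, 0.78-0.00j],[(-0.12-0.62j), -0.12+0.62j]]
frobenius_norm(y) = 0.45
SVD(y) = [[0.96, -0.27], [-0.27, -0.96]] @ diag([0.393448732018992, 0.22315486835972786]) @ [[-0.41,-0.91], [-0.91,0.41]]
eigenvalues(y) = [(-0.05+0.29j), (-0.05-0.29j)]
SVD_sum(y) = [[-0.16, -0.34], [0.04, 0.1]] + [[0.06,-0.03], [0.2,-0.09]]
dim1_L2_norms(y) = [0.38, 0.24]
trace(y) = -0.09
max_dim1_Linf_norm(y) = 0.37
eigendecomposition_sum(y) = [[-0.05+0.14j, -0.19-0.03j], [(0.12+0.02j), 0.01+0.15j]] + [[-0.05-0.14j, -0.19+0.03j], [(0.12-0.02j), 0.01-0.15j]]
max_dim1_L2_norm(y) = 0.38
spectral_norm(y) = 0.39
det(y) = 0.09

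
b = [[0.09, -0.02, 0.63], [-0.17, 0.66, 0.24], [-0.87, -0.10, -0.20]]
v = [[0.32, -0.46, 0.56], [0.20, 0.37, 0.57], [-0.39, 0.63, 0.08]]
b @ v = [[-0.22, 0.35, 0.09],[-0.02, 0.47, 0.30],[-0.22, 0.24, -0.56]]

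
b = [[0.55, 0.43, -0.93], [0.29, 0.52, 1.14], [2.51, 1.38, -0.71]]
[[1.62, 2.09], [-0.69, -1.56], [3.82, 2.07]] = b @ [[1.14, -0.47], [0.19, 1.39], [-0.98, -1.88]]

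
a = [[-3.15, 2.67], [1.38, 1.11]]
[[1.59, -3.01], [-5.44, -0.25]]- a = [[4.74, -5.68],[-6.82, -1.36]]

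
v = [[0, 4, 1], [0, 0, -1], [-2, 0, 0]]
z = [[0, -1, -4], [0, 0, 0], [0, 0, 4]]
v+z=[[0, 3, -3], [0, 0, -1], [-2, 0, 4]]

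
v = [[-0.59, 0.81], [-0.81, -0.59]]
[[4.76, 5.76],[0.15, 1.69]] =v@[[-2.92,  -4.75], [3.75,  3.65]]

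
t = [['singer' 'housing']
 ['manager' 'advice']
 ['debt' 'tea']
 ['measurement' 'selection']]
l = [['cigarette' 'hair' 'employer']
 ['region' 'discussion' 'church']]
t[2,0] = 'debt'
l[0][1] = 'hair'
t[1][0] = 'manager'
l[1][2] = 'church'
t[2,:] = ['debt', 'tea']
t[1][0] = 'manager'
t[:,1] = ['housing', 'advice', 'tea', 'selection']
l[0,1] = 'hair'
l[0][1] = 'hair'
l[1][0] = 'region'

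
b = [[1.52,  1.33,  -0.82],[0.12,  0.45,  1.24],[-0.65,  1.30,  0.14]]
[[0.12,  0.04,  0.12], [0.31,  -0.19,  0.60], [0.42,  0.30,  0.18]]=b @ [[-0.07, -0.21, 0.15],  [0.27, 0.15, 0.17],  [0.16, -0.19, 0.41]]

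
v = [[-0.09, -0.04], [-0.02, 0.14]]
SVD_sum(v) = [[-0.00, -0.05],[0.01, 0.14]] + [[-0.09, 0.01], [-0.03, 0.0]]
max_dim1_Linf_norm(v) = 0.14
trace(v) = 0.05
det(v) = -0.01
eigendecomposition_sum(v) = [[-0.09, -0.02], [-0.01, -0.00]] + [[0.00,  -0.02],[-0.01,  0.14]]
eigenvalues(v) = [-0.09, 0.14]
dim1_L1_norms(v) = [0.13, 0.16]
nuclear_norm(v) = 0.24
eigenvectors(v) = [[-1.00, 0.17], [-0.09, -0.99]]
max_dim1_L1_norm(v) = 0.16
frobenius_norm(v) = 0.17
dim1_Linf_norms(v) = [0.09, 0.14]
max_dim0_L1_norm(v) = 0.18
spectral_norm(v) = 0.15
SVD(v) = [[-0.31, 0.95],[0.95, 0.31]] @ diag([0.1457744672757197, 0.0919228192043746]) @ [[0.06, 1.00], [-1.00, 0.06]]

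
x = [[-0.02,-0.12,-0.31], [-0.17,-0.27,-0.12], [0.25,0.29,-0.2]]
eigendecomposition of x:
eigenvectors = [[-0.80+0.00j, (-0.2-0.47j), (-0.2+0.47j)], [0.57+0.00j, (0.29-0.37j), 0.29+0.37j], [-0.17+0.00j, (-0.72+0j), -0.72-0.00j]]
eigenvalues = [0j, (-0.25+0.31j), (-0.25-0.31j)]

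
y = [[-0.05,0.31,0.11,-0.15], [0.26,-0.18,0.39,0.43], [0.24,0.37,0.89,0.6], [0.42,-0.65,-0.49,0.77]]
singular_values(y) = [1.3, 1.27, 0.22, 0.06]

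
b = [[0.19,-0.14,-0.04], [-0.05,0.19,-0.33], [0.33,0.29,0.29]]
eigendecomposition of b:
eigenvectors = [[0.66+0.00j,(0.27-0.11j),(0.27+0.11j)],  [(-0.72+0j),-0.02-0.66j,-0.02+0.66j],  [(0.21+0j),(-0.69+0j),-0.69-0.00j]]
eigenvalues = [(0.33+0j), (0.17+0.33j), (0.17-0.33j)]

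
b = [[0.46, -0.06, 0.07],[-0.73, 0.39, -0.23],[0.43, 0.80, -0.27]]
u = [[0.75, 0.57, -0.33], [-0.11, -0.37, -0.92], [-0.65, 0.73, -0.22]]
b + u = [[1.21, 0.51, -0.26], [-0.84, 0.02, -1.15], [-0.22, 1.53, -0.49]]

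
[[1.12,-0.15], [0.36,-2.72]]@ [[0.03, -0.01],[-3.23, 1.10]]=[[0.52, -0.18],[8.8, -3.0]]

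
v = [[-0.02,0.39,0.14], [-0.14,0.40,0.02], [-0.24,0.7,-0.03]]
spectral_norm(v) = 0.93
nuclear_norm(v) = 1.12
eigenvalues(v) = [(0.2+0.18j), (0.2-0.18j), (-0.05+0j)]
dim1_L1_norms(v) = [0.55, 0.56, 0.97]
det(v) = -0.00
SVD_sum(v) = [[-0.11, 0.37, 0.02],[-0.12, 0.41, 0.02],[-0.21, 0.71, 0.03]] + [[0.09,  0.02,  0.12], [-0.01,  -0.00,  -0.01], [-0.04,  -0.01,  -0.06]] + [[0.00, 0.00, -0.0], [-0.01, -0.00, 0.01], [0.01, 0.0, -0.01]]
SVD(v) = [[-0.41, 0.9, 0.14],[-0.45, -0.07, -0.89],[-0.79, -0.43, 0.44]] @ diag([0.9336742132750867, 0.16858492672735925, 0.020774646699248698]) @ [[0.28, -0.96, -0.05], [0.57, 0.13, 0.82], [0.78, 0.25, -0.58]]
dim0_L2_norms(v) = [0.28, 0.9, 0.14]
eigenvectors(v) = [[(-0.76+0j), (-0.76-0j), -0.62+0.00j], [(-0.29-0.22j), (-0.29+0.22j), -0.23+0.00j], [-0.38-0.38j, (-0.38+0.38j), (0.75+0j)]]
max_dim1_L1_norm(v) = 0.97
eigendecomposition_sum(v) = [[-0.01+0.23j,0.22-0.43j,0.06+0.06j],  [-0.07+0.08j,0.21-0.10j,(0.01+0.04j)],  [-0.12+0.11j,(0.32-0.11j),0.06j]] + [[-0.01-0.23j, (0.22+0.43j), 0.06-0.06j], [(-0.07-0.08j), (0.21+0.1j), 0.01-0.04j], [-0.12-0.11j, (0.32+0.11j), 0.00-0.06j]] + [[0.00+0.00j,(-0.04-0j),(0.03+0j)], [0.00+0.00j,(-0.02-0j),0.01+0.00j], [(-0-0j),(0.05+0j),(-0.03-0j)]]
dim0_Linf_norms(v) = [0.24, 0.7, 0.14]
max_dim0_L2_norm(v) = 0.9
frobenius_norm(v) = 0.95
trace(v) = 0.35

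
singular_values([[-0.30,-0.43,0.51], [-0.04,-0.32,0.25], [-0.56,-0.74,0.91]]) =[1.54, 0.16, 0.0]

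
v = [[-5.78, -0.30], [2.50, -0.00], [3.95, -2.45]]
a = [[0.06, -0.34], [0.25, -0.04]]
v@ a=[[-0.42, 1.98], [0.15, -0.85], [-0.38, -1.25]]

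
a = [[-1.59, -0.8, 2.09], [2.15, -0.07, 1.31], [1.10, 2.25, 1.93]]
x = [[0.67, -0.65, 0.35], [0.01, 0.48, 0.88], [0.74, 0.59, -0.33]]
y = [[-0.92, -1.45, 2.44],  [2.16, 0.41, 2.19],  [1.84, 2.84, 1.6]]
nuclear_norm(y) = 8.96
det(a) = 17.34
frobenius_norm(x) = 1.73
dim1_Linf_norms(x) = [0.67, 0.88, 0.74]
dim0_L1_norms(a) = [4.84, 3.12, 5.33]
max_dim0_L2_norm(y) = 3.65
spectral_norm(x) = 1.00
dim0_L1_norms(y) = [4.92, 4.7, 6.23]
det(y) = 17.41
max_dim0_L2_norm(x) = 1.0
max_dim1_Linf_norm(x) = 0.88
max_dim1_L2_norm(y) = 3.74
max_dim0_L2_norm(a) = 3.13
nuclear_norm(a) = 8.13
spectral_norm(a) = 3.64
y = a + x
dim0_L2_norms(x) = [1.0, 1.0, 1.0]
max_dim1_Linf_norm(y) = 2.84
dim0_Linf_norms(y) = [2.16, 2.84, 2.44]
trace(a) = 0.27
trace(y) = 1.09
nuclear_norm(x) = 3.00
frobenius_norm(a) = 4.89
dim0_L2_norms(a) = [2.89, 2.39, 3.13]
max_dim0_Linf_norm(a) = 2.25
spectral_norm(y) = 4.55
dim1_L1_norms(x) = [1.67, 1.37, 1.66]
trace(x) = 0.82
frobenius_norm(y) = 5.70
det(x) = -1.00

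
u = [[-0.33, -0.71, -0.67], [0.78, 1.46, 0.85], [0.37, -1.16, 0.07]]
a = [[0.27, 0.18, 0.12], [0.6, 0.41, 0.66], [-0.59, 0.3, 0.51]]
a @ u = [[0.10, -0.07, -0.02], [0.37, -0.59, -0.01], [0.62, 0.27, 0.69]]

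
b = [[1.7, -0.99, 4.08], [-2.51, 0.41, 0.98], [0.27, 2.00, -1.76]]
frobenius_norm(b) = 5.93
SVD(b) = [[-0.90, 0.15, 0.42],[-0.01, -0.95, 0.32],[0.44, 0.28, 0.85]] @ diag([4.980953072172188, 2.829063090279198, 1.5172700893507285]) @ [[-0.28, 0.36, -0.89], [0.96, 0.01, -0.29], [0.09, 0.93, 0.34]]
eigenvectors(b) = [[-0.34-0.47j, (-0.34+0.47j), -0.58+0.00j], [(0.74+0j), 0.74-0.00j, -0.51+0.00j], [0.31-0.15j, (0.31+0.15j), 0.63+0.00j]]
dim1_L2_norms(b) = [4.53, 2.73, 2.68]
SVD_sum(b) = [[1.25, -1.59, 3.98], [0.01, -0.01, 0.02], [-0.62, 0.78, -1.97]] + [[0.39, 0.0, -0.12], [-2.56, -0.03, 0.79], [0.76, 0.01, -0.24]] + [[0.06, 0.59, 0.22],  [0.05, 0.45, 0.17],  [0.12, 1.21, 0.44]]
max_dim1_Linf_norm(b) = 4.08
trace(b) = 0.35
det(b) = -21.38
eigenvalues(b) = [(1.99+1.39j), (1.99-1.39j), (-3.63+0j)]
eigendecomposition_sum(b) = [[(1.15+0.11j), 0.05-0.70j, (1.09-0.46j)], [(-0.99+1.1j), 0.69+0.58j, -0.35+1.48j], [(-0.2+0.67j), (0.41+0.11j), 0.15+0.70j]] + [[(1.15-0.11j), 0.05+0.70j, (1.09+0.46j)], [-0.99-1.10j, (0.69-0.58j), -0.35-1.48j], [-0.20-0.67j, (0.41-0.11j), 0.15-0.70j]] + [[-0.61-0.00j, -1.08+0.00j, (1.89-0j)], [-0.54-0.00j, (-0.96+0j), 1.67-0.00j], [0.66+0.00j, 1.18-0.00j, (-2.06+0j)]]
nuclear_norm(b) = 9.33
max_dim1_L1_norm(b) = 6.77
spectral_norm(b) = 4.98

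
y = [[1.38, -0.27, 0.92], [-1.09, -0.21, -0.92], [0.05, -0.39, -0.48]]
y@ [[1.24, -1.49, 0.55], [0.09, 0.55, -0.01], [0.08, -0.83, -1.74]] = [[1.76, -2.97, -0.84], [-1.44, 2.27, 1.00], [-0.01, 0.11, 0.87]]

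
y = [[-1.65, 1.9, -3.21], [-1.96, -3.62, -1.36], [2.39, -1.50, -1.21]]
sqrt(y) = [[(0.84-0.02j),  (0.86-0.09j),  (-1.48-0.06j)], [(-0.86+0.27j),  (0.2+1.54j),  (-0.46+0.98j)], [(1.12+0.15j),  (-0.55+0.84j),  1.14+0.53j]]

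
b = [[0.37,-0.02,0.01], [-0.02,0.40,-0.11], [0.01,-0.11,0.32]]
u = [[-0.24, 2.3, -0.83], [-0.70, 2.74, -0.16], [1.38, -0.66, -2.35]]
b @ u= [[-0.06, 0.79, -0.33], [-0.43, 1.12, 0.21], [0.52, -0.49, -0.74]]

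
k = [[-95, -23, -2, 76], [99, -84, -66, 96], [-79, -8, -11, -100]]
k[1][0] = 99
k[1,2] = -66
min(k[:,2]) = -66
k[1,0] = 99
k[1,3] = 96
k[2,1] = -8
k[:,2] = [-2, -66, -11]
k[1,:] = [99, -84, -66, 96]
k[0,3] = 76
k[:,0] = [-95, 99, -79]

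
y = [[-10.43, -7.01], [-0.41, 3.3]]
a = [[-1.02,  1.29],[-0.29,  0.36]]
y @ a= [[12.67, -15.98], [-0.54, 0.66]]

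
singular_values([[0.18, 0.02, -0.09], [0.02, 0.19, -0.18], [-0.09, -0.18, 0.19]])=[0.4, 0.17, 0.0]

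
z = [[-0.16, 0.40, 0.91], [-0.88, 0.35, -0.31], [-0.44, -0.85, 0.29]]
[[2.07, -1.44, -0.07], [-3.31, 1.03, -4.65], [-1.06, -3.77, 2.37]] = z @ [[3.07, 0.98, 3.09], [0.54, 3.0, -3.68], [2.58, -2.73, 2.08]]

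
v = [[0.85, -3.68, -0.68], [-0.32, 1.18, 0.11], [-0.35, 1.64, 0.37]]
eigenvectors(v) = [[0.88, -0.88, -0.72], [-0.28, -0.27, -0.27], [-0.39, 0.38, 0.64]]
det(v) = -0.00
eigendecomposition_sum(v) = [[0.92,-3.68,-0.52], [-0.29,1.18,0.17], [-0.41,1.64,0.23]] + [[-0.00, -0.00, -0.00], [-0.00, -0.0, -0.0], [0.00, 0.0, 0.00]] + [[-0.07, 0.0, -0.15], [-0.02, 0.00, -0.06], [0.06, -0.00, 0.13]]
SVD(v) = [[-0.88, -0.03, 0.48], [0.28, -0.84, 0.46], [0.39, 0.54, 0.75]] @ diag([4.37768048204307, 0.13825137430550952, 0.0003932452086038336]) @ [[-0.22,  0.96,  0.18], [0.42,  -0.07,  0.91], [-0.88,  -0.27,  0.38]]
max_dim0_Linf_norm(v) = 3.68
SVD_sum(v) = [[0.85, -3.68, -0.68], [-0.27, 1.17, 0.22], [-0.38, 1.65, 0.3]] + [[-0.0,0.00,-0.00], [-0.05,0.01,-0.11], [0.03,-0.01,0.07]] + [[-0.00, -0.00, 0.0], [-0.0, -0.00, 0.00], [-0.0, -0.0, 0.00]]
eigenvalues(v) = [2.33, -0.0, 0.07]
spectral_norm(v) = 4.38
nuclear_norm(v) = 4.52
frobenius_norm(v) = 4.38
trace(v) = 2.40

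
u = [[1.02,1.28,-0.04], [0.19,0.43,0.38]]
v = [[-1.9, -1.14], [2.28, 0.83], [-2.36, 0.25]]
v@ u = [[-2.15, -2.92, -0.36], [2.48, 3.28, 0.22], [-2.36, -2.91, 0.19]]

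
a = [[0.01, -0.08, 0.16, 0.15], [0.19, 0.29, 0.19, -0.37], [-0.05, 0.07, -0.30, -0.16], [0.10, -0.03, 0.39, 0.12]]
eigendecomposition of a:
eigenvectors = [[-0.21, 0.16, -0.50, -0.25], [0.97, 0.64, -0.60, 0.82], [0.13, -0.43, 0.24, -0.04], [0.01, 0.62, -0.58, 0.51]]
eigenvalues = [0.27, -0.15, 0.01, -0.01]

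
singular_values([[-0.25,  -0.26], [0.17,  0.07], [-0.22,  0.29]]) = [0.4, 0.36]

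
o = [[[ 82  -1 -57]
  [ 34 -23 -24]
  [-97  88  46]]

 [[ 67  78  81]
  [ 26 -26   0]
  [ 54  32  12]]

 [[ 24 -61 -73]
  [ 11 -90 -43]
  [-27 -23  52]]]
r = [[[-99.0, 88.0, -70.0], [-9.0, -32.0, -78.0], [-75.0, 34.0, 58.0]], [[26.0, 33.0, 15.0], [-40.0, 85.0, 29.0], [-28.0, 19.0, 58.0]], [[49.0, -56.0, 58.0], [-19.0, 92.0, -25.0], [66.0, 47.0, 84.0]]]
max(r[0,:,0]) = -9.0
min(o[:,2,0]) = -97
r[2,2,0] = 66.0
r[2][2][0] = 66.0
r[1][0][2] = 15.0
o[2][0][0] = 24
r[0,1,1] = -32.0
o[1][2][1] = 32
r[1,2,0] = -28.0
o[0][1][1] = -23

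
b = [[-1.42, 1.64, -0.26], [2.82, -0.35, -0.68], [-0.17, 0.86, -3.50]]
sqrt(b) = [[0.73, 0.16, 0.45],[-0.44, 1.52, -0.9],[-4.2, 2.86, -0.98]]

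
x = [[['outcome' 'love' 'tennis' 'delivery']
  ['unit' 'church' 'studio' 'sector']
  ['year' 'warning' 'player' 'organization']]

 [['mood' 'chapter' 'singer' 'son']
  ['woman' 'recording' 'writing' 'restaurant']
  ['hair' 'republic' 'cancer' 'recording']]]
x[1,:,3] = ['son', 'restaurant', 'recording']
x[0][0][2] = 'tennis'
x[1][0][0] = 'mood'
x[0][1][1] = 'church'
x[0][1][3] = 'sector'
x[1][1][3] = 'restaurant'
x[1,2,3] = 'recording'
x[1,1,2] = 'writing'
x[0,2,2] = 'player'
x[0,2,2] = 'player'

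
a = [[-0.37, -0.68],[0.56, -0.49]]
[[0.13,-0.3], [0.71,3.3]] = a@[[0.75,4.25], [-0.60,-1.87]]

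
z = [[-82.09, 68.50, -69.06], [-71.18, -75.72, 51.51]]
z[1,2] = 51.51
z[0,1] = 68.5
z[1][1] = -75.72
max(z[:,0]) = -71.18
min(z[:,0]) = -82.09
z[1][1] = -75.72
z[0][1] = 68.5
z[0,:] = [-82.09, 68.5, -69.06]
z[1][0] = -71.18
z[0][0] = -82.09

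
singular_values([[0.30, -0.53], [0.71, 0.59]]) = [0.93, 0.59]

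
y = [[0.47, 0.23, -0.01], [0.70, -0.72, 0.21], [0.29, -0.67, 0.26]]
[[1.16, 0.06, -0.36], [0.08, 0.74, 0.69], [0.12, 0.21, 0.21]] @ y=[[0.48, 0.46, -0.09], [0.76, -0.98, 0.33], [0.26, -0.26, 0.1]]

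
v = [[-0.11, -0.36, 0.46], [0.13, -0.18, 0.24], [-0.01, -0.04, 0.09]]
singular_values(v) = [0.66, 0.17, 0.02]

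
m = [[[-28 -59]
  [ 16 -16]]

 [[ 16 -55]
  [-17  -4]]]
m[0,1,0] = 16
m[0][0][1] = -59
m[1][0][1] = -55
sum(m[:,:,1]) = -134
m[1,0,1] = -55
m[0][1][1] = -16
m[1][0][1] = -55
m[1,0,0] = 16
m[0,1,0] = 16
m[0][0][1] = -59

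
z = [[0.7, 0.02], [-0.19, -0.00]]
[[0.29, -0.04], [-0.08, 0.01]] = z @ [[0.41,-0.06], [0.19,0.14]]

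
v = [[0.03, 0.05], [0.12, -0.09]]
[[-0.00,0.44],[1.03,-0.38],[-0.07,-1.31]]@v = [[0.05, -0.04], [-0.01, 0.09], [-0.16, 0.11]]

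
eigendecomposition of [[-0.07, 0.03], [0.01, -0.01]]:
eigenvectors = [[-0.99, -0.42], [0.15, -0.91]]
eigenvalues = [-0.07, -0.01]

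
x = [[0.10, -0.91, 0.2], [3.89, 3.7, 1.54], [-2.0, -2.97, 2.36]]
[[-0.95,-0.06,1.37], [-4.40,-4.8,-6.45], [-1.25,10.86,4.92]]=x @ [[-1.44, -2.7, -0.20],[0.69, 0.38, -1.53],[-0.88, 2.79, -0.01]]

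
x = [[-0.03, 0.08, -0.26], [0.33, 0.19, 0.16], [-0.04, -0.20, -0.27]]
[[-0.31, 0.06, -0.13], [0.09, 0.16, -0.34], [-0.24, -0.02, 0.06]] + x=[[-0.34, 0.14, -0.39], [0.42, 0.35, -0.18], [-0.28, -0.22, -0.21]]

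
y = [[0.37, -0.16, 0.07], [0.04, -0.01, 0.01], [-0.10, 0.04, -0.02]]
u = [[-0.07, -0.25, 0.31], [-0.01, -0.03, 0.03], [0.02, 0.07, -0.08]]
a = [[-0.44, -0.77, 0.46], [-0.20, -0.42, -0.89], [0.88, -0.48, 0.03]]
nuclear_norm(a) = 3.01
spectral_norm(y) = 0.43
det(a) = 1.01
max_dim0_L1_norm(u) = 0.42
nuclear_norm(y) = 0.43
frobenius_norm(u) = 0.42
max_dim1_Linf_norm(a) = 0.89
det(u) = -0.00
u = y @ a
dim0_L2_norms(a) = [1.0, 1.0, 1.0]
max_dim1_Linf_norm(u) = 0.31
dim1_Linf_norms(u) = [0.31, 0.03, 0.08]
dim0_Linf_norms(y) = [0.37, 0.16, 0.07]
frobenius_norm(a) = 1.74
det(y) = 0.00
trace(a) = -0.83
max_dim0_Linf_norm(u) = 0.31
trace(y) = 0.34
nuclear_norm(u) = 0.43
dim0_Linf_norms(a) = [0.88, 0.77, 0.89]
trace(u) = -0.18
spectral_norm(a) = 1.00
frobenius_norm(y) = 0.43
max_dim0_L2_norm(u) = 0.32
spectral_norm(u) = 0.42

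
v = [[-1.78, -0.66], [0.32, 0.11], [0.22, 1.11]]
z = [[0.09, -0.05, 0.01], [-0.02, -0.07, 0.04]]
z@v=[[-0.17, -0.05],[0.02, 0.05]]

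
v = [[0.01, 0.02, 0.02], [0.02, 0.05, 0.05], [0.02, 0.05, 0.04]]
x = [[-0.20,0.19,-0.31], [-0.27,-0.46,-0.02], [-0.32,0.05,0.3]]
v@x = [[-0.01, -0.01, 0.00], [-0.03, -0.02, 0.01], [-0.03, -0.02, 0.00]]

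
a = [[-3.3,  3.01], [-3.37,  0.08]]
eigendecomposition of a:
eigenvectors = [[(-0.36+0.58j), -0.36-0.58j], [-0.73+0.00j, -0.73-0.00j]]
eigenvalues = [(-1.61+2.7j), (-1.61-2.7j)]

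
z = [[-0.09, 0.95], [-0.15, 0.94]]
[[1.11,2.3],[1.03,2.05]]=z @[[1.08, 3.85], [1.27, 2.79]]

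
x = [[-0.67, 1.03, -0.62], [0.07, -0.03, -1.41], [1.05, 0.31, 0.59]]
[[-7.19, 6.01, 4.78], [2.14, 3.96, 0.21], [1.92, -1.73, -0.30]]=x @ [[4.01,-1.01,-1.21], [-5.1,3.41,3.68], [-1.21,-2.93,-0.29]]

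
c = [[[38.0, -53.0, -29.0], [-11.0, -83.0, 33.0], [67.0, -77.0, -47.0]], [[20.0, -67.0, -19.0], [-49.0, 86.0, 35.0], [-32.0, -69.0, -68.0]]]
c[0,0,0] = 38.0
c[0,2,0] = 67.0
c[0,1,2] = 33.0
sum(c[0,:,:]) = -162.0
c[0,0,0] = 38.0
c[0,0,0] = 38.0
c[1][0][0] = 20.0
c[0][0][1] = -53.0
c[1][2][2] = -68.0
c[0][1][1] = -83.0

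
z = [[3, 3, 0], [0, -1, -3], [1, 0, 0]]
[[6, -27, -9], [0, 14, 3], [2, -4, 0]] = z @ [[2, -4, 0], [0, -5, -3], [0, -3, 0]]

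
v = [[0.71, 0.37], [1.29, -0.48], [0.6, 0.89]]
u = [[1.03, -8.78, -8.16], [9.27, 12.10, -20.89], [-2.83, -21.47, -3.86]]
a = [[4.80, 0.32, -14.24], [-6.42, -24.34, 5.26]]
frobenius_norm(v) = 1.92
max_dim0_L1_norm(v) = 2.6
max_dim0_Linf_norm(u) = 21.47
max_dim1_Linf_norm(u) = 21.47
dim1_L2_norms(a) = [15.03, 25.72]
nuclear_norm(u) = 50.55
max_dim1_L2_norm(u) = 25.86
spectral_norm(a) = 26.25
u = v @ a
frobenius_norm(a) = 29.79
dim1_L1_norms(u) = [17.97, 42.26, 28.16]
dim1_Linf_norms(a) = [14.24, 24.34]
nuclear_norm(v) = 2.66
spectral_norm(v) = 1.60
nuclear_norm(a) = 40.33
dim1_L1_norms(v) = [1.08, 1.77, 1.49]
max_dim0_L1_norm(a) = 24.66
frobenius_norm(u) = 36.02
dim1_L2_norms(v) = [0.8, 1.38, 1.07]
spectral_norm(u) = 28.41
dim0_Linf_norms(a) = [6.42, 24.34, 14.24]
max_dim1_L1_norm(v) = 1.77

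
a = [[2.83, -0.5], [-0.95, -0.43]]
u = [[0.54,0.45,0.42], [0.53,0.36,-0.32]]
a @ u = [[1.26, 1.09, 1.35],[-0.74, -0.58, -0.26]]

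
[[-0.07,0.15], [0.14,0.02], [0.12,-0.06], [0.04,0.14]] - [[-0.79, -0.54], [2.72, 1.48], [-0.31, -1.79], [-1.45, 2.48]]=[[0.72, 0.69], [-2.58, -1.46], [0.43, 1.73], [1.49, -2.34]]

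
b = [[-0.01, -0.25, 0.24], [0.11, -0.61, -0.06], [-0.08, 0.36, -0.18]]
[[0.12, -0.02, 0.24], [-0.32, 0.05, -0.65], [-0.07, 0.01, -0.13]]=b @ [[0.87, -0.13, 1.73],[0.57, -0.09, 1.15],[1.14, -0.17, 2.27]]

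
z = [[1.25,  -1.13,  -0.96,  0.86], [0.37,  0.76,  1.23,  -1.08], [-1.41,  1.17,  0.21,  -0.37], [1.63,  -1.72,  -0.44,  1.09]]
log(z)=[[-0.10+0.22j, -0.83-0.10j, (-0.68+0.22j), 0.33-0.10j], [-0.81-1.80j, -0.20+0.81j, -0.67-1.84j, -0.53+0.80j], [(-0.07+1.5j), 0.28-0.68j, (-0.21+1.53j), -0.75-0.67j], [(0.24-1.29j), -0.93+0.58j, -1.52-1.31j, -0.36+0.57j]]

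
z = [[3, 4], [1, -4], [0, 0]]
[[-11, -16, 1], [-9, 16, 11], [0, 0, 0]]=z@ [[-5, 0, 3], [1, -4, -2]]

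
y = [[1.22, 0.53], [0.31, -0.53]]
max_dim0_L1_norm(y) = 1.53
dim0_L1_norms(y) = [1.53, 1.06]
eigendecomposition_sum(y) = [[1.25, 0.36], [0.21, 0.06]] + [[-0.03,0.17], [0.1,-0.59]]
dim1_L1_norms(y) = [1.75, 0.84]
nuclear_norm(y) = 1.94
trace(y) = 0.69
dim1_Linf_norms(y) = [1.22, 0.53]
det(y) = -0.81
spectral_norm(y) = 1.33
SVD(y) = [[-1.00, -0.07], [-0.07, 1.0]] @ diag([1.3326915848403413, 0.6084678625003452]) @ [[-0.93,-0.37], [0.37,-0.93]]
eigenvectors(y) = [[0.99,-0.28], [0.17,0.96]]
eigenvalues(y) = [1.31, -0.62]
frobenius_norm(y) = 1.47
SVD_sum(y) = [[1.24, 0.49], [0.09, 0.03]] + [[-0.02, 0.04], [0.22, -0.56]]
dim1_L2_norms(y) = [1.33, 0.61]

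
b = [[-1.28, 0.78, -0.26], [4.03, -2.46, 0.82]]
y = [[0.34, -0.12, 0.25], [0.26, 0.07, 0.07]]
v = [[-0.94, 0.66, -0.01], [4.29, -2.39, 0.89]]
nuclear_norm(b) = 5.03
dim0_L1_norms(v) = [5.23, 3.05, 0.9]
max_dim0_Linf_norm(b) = 4.03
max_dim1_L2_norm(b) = 4.79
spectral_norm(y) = 0.50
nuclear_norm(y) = 0.65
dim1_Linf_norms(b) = [1.28, 4.03]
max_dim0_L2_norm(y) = 0.43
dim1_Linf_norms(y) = [0.34, 0.26]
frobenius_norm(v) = 5.12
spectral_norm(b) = 5.03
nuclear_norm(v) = 5.34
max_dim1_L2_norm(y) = 0.44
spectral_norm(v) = 5.12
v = y + b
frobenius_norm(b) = 5.03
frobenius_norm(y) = 0.52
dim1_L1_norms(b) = [2.32, 7.31]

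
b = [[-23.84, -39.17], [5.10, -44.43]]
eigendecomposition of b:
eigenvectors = [[0.94+0.00j, 0.94-0.00j], [0.25-0.23j, 0.25+0.23j]]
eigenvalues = [(-34.14+9.68j), (-34.14-9.68j)]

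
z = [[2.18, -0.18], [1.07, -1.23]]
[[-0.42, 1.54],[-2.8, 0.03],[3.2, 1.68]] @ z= [[0.73, -1.82], [-6.07, 0.47], [8.77, -2.64]]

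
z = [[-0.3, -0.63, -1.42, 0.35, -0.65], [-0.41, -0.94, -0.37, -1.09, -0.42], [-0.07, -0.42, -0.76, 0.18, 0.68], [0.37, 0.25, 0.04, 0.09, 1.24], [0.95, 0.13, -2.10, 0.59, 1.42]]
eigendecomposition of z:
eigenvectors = [[0.18-0.21j, 0.18+0.21j, -0.81+0.00j, (-0.68+0j), -0.84+0.00j],[0.20-0.35j, 0.20+0.35j, (-0.34+0j), 0.64+0.00j, (0.33+0j)],[(-0.2+0.27j), -0.20-0.27j, -0.36+0.00j, (-0.26+0j), -0.28+0.00j],[-0.40+0.36j, -0.40-0.36j, (0.31+0j), (-0.23+0j), 0.33+0.00j],[-0.60+0.00j, (-0.6-0j), (-0.05+0j), (0.11+0j), -0.01+0.00j]]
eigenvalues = [(0.79+1j), (0.79-1j), (-1.37+0j), (-0.03+0j), (-0.67+0j)]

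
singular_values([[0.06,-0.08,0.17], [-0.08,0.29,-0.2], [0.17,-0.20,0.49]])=[0.67, 0.17, 0.0]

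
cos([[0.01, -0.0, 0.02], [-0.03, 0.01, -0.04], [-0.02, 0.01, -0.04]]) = [[1.0, -0.0, 0.00], [-0.0, 1.0, -0.00], [-0.0, 0.00, 1.0]]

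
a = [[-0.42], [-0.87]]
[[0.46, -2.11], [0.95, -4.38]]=a @ [[-1.09,5.03]]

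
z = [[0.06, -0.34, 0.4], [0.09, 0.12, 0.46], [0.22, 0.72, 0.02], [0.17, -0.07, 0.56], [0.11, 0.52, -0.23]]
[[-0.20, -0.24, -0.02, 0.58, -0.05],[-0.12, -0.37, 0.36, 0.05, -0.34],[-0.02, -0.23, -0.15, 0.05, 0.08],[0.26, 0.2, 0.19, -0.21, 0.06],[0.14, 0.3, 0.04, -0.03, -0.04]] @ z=[[0.06, -0.04, 0.15], [0.01, 0.08, -0.10], [-0.04, -0.09, -0.11], [0.05, 0.12, 0.07], [0.03, -0.0, 0.19]]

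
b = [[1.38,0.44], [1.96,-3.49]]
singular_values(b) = [4.01, 1.41]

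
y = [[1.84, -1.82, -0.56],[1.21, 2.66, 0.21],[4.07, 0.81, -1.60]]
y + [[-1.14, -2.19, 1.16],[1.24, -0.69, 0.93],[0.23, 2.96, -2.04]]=[[0.7, -4.01, 0.60], [2.45, 1.97, 1.14], [4.30, 3.77, -3.64]]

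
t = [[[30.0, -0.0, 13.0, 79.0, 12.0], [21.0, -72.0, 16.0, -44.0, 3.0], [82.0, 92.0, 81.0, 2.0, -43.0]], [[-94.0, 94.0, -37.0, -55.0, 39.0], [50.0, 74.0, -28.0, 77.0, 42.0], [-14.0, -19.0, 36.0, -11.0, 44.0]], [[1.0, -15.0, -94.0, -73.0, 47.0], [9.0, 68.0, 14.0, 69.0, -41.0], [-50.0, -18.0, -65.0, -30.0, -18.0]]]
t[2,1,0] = 9.0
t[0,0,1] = -0.0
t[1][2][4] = 44.0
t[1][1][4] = 42.0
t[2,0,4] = 47.0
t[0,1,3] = -44.0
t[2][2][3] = -30.0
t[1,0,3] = -55.0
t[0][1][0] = 21.0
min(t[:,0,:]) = -94.0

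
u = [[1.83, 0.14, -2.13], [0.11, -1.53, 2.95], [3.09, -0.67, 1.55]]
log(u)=[[(1.26+0.16j), (0.05+0.25j), (-0.86-0.16j)], [-0.01+2.11j, -0.18+3.33j, 1.25-2.07j], [(1.24+0.36j), -0.29+0.56j, 1.16-0.35j]]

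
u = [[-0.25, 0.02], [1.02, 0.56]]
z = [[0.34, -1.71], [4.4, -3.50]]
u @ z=[[0.00,0.36], [2.81,-3.7]]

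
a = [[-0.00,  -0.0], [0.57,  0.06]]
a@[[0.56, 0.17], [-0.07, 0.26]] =[[0.00,0.0],[0.32,0.11]]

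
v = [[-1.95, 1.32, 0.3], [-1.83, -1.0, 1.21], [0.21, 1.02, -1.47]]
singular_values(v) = [3.02, 2.28, 0.61]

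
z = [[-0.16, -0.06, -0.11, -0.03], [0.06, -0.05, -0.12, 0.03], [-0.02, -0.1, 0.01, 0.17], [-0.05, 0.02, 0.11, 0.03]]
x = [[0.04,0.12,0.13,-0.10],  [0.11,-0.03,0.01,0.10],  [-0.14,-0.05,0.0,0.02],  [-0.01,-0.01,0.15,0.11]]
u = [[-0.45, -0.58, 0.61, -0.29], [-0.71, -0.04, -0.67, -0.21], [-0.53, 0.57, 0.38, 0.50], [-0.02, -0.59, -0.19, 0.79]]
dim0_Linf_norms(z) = [0.16, 0.1, 0.12, 0.17]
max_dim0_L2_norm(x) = 0.2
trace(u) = 0.68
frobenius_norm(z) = 0.34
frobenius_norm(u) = 2.00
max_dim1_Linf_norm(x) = 0.15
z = u @ x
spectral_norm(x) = 0.23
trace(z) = -0.17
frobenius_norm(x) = 0.35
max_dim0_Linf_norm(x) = 0.15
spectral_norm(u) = 1.01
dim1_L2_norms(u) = [1.0, 1.0, 1.0, 1.0]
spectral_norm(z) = 0.22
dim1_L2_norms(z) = [0.21, 0.15, 0.2, 0.13]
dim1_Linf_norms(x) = [0.13, 0.11, 0.14, 0.15]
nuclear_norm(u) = 4.00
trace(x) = 0.12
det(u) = -1.00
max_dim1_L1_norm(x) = 0.39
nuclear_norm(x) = 0.61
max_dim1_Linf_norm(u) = 0.79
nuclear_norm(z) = 0.60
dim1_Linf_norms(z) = [0.16, 0.12, 0.17, 0.11]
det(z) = 0.00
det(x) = -0.00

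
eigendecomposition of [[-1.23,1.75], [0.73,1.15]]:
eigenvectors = [[-0.97, -0.53], [0.25, -0.85]]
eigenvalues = [-1.68, 1.6]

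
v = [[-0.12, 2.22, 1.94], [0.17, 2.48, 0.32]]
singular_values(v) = [3.7, 1.13]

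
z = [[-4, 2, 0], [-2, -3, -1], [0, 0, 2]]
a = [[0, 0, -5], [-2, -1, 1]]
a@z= [[0, 0, -10], [10, -1, 3]]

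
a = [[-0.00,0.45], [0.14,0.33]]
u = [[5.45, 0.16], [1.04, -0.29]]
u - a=[[5.45, -0.29], [0.9, -0.62]]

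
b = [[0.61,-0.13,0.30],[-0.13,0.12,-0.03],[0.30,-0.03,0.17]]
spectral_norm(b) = 0.79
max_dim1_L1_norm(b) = 1.04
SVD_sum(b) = [[0.61, -0.13, 0.30],[-0.13, 0.03, -0.07],[0.3, -0.07, 0.15]] + [[0.00, 0.00, 0.0], [0.0, 0.09, 0.04], [0.00, 0.04, 0.02]] + [[0.0,0.00,-0.0], [0.0,0.00,-0.00], [-0.0,-0.0,0.00]]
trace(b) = 0.90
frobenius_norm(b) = 0.79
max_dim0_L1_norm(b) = 1.04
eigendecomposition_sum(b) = [[0.61,-0.13,0.3], [-0.13,0.03,-0.07], [0.30,-0.07,0.15]] + [[0.00, 0.0, -0.00], [0.00, 0.00, -0.0], [-0.00, -0.0, 0.0]] + [[0.00, 0.0, 0.00], [0.00, 0.09, 0.04], [0.00, 0.04, 0.02]]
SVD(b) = [[-0.88,-0.01,-0.48], [0.19,-0.92,-0.33], [-0.44,-0.38,0.81]] @ diag([0.7872149303099972, 0.10605347283723668, 0.006731596852766406]) @ [[-0.88,0.19,-0.44], [-0.01,-0.92,-0.38], [-0.48,-0.33,0.81]]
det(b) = 0.00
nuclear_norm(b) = 0.90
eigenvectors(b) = [[0.88, -0.48, 0.01], [-0.19, -0.33, 0.92], [0.44, 0.81, 0.38]]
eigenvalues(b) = [0.79, 0.01, 0.11]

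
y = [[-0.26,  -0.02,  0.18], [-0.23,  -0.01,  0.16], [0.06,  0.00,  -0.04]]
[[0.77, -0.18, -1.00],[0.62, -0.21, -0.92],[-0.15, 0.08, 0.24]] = y @ [[-4.13, 3.89, 1.4], [-7.06, -6.52, -3.98], [-2.48, 3.88, -4.00]]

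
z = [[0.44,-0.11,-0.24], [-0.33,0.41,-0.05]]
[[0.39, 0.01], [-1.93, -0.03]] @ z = [[0.17,  -0.04,  -0.09], [-0.84,  0.2,  0.46]]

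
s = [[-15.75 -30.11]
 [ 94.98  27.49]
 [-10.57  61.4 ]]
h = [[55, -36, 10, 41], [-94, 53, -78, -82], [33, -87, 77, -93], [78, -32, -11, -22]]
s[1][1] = 27.49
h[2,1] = -87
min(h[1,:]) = -94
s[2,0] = -10.57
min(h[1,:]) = -94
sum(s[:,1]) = 58.78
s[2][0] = -10.57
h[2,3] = -93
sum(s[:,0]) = 68.66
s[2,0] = -10.57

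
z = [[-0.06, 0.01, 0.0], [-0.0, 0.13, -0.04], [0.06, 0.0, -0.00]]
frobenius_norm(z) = 0.16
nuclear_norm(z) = 0.22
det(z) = -0.00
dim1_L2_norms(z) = [0.06, 0.14, 0.06]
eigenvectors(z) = [[-0.71, -0.05, 0.05], [0.14, -0.30, 1.00], [0.69, -0.95, 0.02]]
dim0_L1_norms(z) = [0.12, 0.14, 0.04]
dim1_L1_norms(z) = [0.07, 0.17, 0.06]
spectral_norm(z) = 0.14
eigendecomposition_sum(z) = [[-0.06, 0.00, 0.0],[0.01, -0.0, -0.0],[0.06, -0.0, -0.0]] + [[0.00, -0.0, 0.00],[0.0, -0.0, 0.00],[0.0, -0.0, 0.00]] + [[-0.0, 0.01, -0.0], [-0.01, 0.13, -0.04], [-0.0, 0.0, -0.00]]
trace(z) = 0.07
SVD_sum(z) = [[-0.00, 0.01, -0.0], [-0.01, 0.13, -0.04], [0.0, -0.00, 0.0]] + [[-0.06, -0.00, 0.00],[0.01, 0.00, -0.00],[0.06, 0.0, -0.00]] + [[0.00, 0.0, 0.0], [-0.00, -0.00, -0.00], [0.00, 0.0, 0.0]]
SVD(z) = [[-0.09, 0.7, 0.71], [-1.0, -0.08, -0.05], [0.02, -0.71, 0.71]] @ diag([0.1364559324797386, 0.08470813064610518, 0.002076317299305006]) @ [[0.05, -0.96, 0.29], [-1.0, -0.04, 0.04], [0.02, 0.29, 0.96]]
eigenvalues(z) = [-0.06, 0.0, 0.13]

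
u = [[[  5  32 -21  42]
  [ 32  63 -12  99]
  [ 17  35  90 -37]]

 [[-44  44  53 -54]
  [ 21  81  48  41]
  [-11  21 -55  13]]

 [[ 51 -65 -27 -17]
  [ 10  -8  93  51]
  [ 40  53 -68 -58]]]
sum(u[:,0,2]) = 5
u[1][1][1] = 81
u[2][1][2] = 93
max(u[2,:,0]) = 51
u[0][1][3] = 99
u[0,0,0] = 5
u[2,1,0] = 10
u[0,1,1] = 63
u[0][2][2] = 90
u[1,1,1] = 81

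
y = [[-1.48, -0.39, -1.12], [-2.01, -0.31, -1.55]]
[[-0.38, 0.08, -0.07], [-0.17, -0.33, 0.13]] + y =[[-1.86, -0.31, -1.19],[-2.18, -0.64, -1.42]]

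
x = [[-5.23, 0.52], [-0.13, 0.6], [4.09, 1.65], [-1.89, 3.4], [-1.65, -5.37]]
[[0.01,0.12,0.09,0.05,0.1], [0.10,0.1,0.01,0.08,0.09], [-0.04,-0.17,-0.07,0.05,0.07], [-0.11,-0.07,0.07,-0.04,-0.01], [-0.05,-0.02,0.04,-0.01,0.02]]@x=[[0.04, -0.14], [-0.79, -0.08], [-0.26, -0.44], [0.96, -0.07], [0.41, -0.11]]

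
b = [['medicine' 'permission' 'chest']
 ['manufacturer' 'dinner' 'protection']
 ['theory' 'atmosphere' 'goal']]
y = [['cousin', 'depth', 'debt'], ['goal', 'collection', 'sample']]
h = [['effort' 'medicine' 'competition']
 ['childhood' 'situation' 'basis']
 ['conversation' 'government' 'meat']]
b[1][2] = 'protection'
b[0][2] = 'chest'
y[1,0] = 'goal'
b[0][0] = 'medicine'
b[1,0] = 'manufacturer'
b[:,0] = ['medicine', 'manufacturer', 'theory']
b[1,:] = ['manufacturer', 'dinner', 'protection']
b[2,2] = 'goal'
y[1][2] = 'sample'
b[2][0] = 'theory'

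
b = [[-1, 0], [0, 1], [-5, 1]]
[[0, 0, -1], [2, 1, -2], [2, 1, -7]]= b @ [[0, 0, 1], [2, 1, -2]]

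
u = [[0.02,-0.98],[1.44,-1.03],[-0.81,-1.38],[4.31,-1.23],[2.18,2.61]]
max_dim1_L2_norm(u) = 4.48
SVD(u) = [[-0.0, -0.28], [-0.28, -0.29], [0.16, -0.39], [-0.84, -0.35], [-0.43, 0.75]] @ diag([5.104762569128287, 3.5000998718360554]) @ [[-1.0, -0.00], [-0.00, 1.0]]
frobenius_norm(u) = 6.19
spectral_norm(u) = 5.10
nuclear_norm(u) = 8.60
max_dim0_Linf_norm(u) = 4.31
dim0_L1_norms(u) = [8.76, 7.23]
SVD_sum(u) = [[0.02, 0.00], [1.44, 0.0], [-0.81, -0.00], [4.31, 0.0], [2.18, 0.00]] + [[0.00, -0.98], [0.00, -1.03], [0.00, -1.38], [0.00, -1.23], [-0.0, 2.61]]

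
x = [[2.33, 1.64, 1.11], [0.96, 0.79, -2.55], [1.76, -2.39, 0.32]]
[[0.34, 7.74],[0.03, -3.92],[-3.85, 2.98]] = x @ [[-0.68, 1.87], [1.12, 0.45], [0.08, 2.38]]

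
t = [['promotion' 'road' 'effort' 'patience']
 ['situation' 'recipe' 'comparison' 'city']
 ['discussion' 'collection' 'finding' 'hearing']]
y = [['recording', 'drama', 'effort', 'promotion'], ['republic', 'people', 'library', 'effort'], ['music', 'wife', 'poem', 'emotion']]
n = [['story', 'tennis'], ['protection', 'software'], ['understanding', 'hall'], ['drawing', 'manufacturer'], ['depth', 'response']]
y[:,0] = ['recording', 'republic', 'music']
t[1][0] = 'situation'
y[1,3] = 'effort'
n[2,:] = ['understanding', 'hall']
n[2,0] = 'understanding'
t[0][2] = 'effort'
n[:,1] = ['tennis', 'software', 'hall', 'manufacturer', 'response']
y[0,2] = 'effort'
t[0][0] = 'promotion'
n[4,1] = 'response'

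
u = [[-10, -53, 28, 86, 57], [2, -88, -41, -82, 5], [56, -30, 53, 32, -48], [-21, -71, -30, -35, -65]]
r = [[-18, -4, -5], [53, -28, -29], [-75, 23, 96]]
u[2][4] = -48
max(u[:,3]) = 86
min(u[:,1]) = -88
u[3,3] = -35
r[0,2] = -5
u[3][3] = -35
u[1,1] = -88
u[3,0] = -21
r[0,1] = -4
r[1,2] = -29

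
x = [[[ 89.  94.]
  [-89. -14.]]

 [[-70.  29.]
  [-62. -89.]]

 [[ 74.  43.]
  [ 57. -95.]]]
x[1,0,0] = -70.0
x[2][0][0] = 74.0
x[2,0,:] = [74.0, 43.0]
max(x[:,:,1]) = 94.0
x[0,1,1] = -14.0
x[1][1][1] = -89.0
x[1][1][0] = -62.0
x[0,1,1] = -14.0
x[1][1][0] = -62.0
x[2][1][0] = 57.0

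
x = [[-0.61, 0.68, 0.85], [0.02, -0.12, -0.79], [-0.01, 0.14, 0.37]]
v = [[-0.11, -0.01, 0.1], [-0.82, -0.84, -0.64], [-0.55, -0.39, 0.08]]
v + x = [[-0.72, 0.67, 0.95],[-0.8, -0.96, -1.43],[-0.56, -0.25, 0.45]]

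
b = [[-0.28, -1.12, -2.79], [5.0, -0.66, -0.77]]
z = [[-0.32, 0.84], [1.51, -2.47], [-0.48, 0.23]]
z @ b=[[4.29, -0.2, 0.25], [-12.77, -0.06, -2.31], [1.28, 0.39, 1.16]]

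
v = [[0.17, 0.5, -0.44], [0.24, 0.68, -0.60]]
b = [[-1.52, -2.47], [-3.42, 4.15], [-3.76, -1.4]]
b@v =[[-0.85, -2.44, 2.15],[0.41, 1.11, -0.99],[-0.98, -2.83, 2.49]]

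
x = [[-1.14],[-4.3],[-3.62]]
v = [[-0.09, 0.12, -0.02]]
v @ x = [[-0.34]]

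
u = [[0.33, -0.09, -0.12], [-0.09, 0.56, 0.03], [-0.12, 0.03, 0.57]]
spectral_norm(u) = 0.66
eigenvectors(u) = [[-0.91, -0.41, -0.02],[-0.24, 0.57, -0.79],[-0.33, 0.71, 0.62]]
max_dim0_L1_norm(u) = 0.72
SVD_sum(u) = [[0.11, -0.15, -0.19], [-0.15, 0.21, 0.27], [-0.19, 0.27, 0.34]] + [[0.00, 0.01, -0.01], [0.01, 0.33, -0.26], [-0.01, -0.26, 0.20]] + [[0.22,0.06,0.08],[0.06,0.02,0.02],[0.08,0.02,0.03]]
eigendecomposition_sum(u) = [[0.22,0.06,0.08], [0.06,0.02,0.02], [0.08,0.02,0.03]] + [[0.11, -0.15, -0.19], [-0.15, 0.21, 0.27], [-0.19, 0.27, 0.34]] + [[0.00,0.01,-0.01], [0.01,0.33,-0.26], [-0.01,-0.26,0.20]]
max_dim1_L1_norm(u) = 0.72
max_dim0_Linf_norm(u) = 0.57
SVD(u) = [[0.41, -0.02, -0.91], [-0.57, -0.79, -0.24], [-0.71, 0.62, -0.33]] @ diag([0.6628908916700847, 0.5347239348083009, 0.26238517352161395]) @ [[0.41, -0.57, -0.71], [-0.02, -0.79, 0.62], [-0.91, -0.24, -0.33]]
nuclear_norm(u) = 1.46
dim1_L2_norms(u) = [0.36, 0.57, 0.58]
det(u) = 0.09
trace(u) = 1.46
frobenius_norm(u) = 0.89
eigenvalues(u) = [0.26, 0.66, 0.53]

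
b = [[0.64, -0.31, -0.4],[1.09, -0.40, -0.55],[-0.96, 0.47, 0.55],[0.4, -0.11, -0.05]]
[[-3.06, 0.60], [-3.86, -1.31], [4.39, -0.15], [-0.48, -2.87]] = b@[[0.97, -9.81], [5.76, -2.66], [4.75, -15.13]]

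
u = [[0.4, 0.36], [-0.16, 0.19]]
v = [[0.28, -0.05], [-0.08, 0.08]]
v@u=[[0.12, 0.09], [-0.04, -0.01]]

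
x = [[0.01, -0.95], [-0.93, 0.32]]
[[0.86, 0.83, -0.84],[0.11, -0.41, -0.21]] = x @ [[-0.43, 0.14, 0.53], [-0.91, -0.87, 0.89]]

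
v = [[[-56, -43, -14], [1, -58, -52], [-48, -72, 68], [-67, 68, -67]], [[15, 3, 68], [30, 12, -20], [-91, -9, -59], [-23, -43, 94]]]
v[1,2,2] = -59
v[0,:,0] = [-56, 1, -48, -67]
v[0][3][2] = -67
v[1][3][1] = -43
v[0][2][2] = 68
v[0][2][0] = -48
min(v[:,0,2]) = -14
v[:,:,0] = [[-56, 1, -48, -67], [15, 30, -91, -23]]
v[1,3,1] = -43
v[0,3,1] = 68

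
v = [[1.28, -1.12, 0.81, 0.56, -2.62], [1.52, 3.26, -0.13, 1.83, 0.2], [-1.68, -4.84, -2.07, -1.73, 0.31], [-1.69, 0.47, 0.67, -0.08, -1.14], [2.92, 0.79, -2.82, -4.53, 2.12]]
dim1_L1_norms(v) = [6.39, 6.94, 10.63, 4.05, 13.18]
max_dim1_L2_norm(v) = 6.49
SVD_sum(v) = [[-0.01, 0.42, 0.33, 0.48, -0.19], [-0.03, 1.62, 1.29, 1.89, -0.73], [0.05, -2.70, -2.15, -3.14, 1.21], [-0.01, 0.46, 0.36, 0.53, -0.21], [0.05, -2.43, -1.93, -2.82, 1.09]] + [[-0.70, -0.84, 0.27, 0.36, -0.43], [1.44, 1.74, -0.56, -0.75, 0.88], [-1.73, -2.09, 0.68, 0.90, -1.06], [-0.63, -0.76, 0.25, 0.33, -0.38], [2.66, 3.20, -1.03, -1.37, 1.62]] + [[2.06, -0.76, 0.26, -0.22, -1.90], [-0.04, 0.01, -0.0, 0.00, 0.04], [-0.12, 0.05, -0.02, 0.01, 0.11], [-0.36, 0.13, -0.04, 0.04, 0.33], [0.40, -0.15, 0.05, -0.04, -0.37]] + [[-0.05, 0.04, 0.04, -0.09, -0.05], [0.32, -0.28, -0.31, 0.60, 0.35], [0.24, -0.21, -0.23, 0.44, 0.26], [-0.56, 0.50, 0.54, -1.05, -0.61], [-0.16, 0.15, 0.16, -0.31, -0.18]] + [[-0.03, 0.03, -0.09, 0.02, -0.06], [-0.17, 0.17, -0.54, 0.09, -0.34], [-0.11, 0.11, -0.36, 0.06, -0.22], [-0.13, 0.14, -0.43, 0.07, -0.27], [-0.02, 0.02, -0.07, 0.01, -0.04]]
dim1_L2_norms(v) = [3.28, 4.04, 5.8, 2.2, 6.49]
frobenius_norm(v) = 10.38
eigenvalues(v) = [(2.78+3.6j), (2.78-3.6j), (3.07+0j), (-2.06+0.23j), (-2.06-0.23j)]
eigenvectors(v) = [[(-0.31+0.5j), (-0.31-0.5j), (-0.4+0j), 0.08+0.20j, (0.08-0.2j)], [(0.2+0.16j), 0.20-0.16j, (0.66+0j), -0.01-0.24j, (-0.01+0.24j)], [-0.13-0.21j, (-0.13+0.21j), -0.58+0.00j, (0.59+0j), 0.59-0.00j], [-0.19-0.08j, (-0.19+0.08j), (0.24+0j), (-0+0.49j), -0.00-0.49j], [0.70+0.00j, (0.7-0j), -0.13+0.00j, 0.31+0.46j, (0.31-0.46j)]]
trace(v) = 4.51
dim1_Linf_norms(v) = [2.62, 3.26, 4.84, 1.69, 4.53]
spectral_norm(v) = 7.18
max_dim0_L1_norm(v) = 10.48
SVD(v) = [[0.1,-0.19,-0.97,-0.06,-0.12], [0.40,0.40,0.02,0.45,-0.69], [-0.67,-0.48,0.06,0.33,-0.45], [0.11,-0.17,0.17,-0.79,-0.55], [-0.6,0.74,-0.19,-0.23,-0.08]] @ diag([7.18112130901032, 6.495752448332934, 3.0283034205491695, 1.9252035313770524, 1.0011826162685025]) @ [[-0.01, 0.56, 0.45, 0.65, -0.25], [0.56, 0.67, -0.22, -0.29, 0.34], [-0.71, 0.26, -0.09, 0.07, 0.65], [0.37, -0.33, -0.35, 0.69, 0.4], [0.24, -0.25, 0.79, -0.13, 0.49]]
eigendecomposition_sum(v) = [[0.60+2.00j,(0.24+1.12j),0.61-0.52j,(1.09-0.7j),-1.30+0.47j], [(0.89-0.16j),(0.49-0.05j),-0.20-0.29j,-0.25-0.50j,0.14+0.58j], [(-0.85-0.13j),-0.46-0.11j,0.09+0.32j,(0.07+0.53j),0.05-0.57j], [(-0.65+0.32j),(-0.37+0.15j),0.22+0.18j,0.30+0.33j,-0.24-0.42j], [(1.62-1.86j),0.97-0.95j,-0.91-0.28j,-1.39-0.65j,1.30+1.00j]] + [[0.60-2.00j, (0.24-1.12j), 0.61+0.52j, (1.09+0.7j), (-1.3-0.47j)], [(0.89+0.16j), (0.49+0.05j), (-0.2+0.29j), (-0.25+0.5j), 0.14-0.58j], [-0.85+0.13j, -0.46+0.11j, 0.09-0.32j, 0.07-0.53j, 0.05+0.57j], [-0.65-0.32j, (-0.37-0.15j), (0.22-0.18j), (0.3-0.33j), -0.24+0.42j], [1.62+1.86j, 0.97+0.95j, -0.91+0.28j, -1.39+0.65j, 1.30-1.00j]] + [[(0.24-0j), -1.48+0.00j, -0.18+0.00j, (-1.03+0j), 0.22+0.00j],[(-0.38+0j), 2.40-0.00j, 0.29-0.00j, 1.67-0.00j, (-0.35-0j)],[(0.34-0j), -2.11+0.00j, (-0.25+0j), (-1.47+0j), 0.31+0.00j],[(-0.14+0j), 0.88-0.00j, 0.11-0.00j, 0.61-0.00j, (-0.13-0j)],[0.08-0.00j, -0.48+0.00j, -0.06+0.00j, -0.34+0.00j, 0.07+0.00j]] + [[(-0.07-0.03j), -0.07-0.34j, -0.12-0.35j, (-0.29+0.04j), -0.12+0.03j], [0.07+0.06j, (-0.06+0.38j), (-0.01+0.42j), 0.33+0.07j, 0.13+0.02j], [-0.15+0.15j, (-0.9-0.19j), -1.00-0.07j, (-0.2+0.77j), -0.05+0.32j], [-0.13-0.13j, 0.16-0.76j, 0.07-0.83j, -0.65-0.17j, -0.27-0.05j], [-0.20-0.04j, (-0.33-0.81j), (-0.47-0.81j), (-0.71+0.25j), (-0.28+0.13j)]] + [[(-0.07+0.03j), -0.07+0.34j, (-0.12+0.35j), -0.29-0.04j, (-0.12-0.03j)], [0.07-0.06j, -0.06-0.38j, -0.01-0.42j, (0.33-0.07j), (0.13-0.02j)], [-0.15-0.15j, (-0.9+0.19j), -1.00+0.07j, -0.20-0.77j, -0.05-0.32j], [(-0.13+0.13j), 0.16+0.76j, 0.07+0.83j, -0.65+0.17j, -0.27+0.05j], [-0.20+0.04j, (-0.33+0.81j), -0.47+0.81j, -0.71-0.25j, (-0.28-0.13j)]]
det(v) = 272.28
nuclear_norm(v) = 19.63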